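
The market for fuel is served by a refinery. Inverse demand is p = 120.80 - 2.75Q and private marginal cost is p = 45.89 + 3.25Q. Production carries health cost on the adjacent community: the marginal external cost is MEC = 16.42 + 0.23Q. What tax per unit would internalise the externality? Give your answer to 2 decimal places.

tax = 18.58 per unit

Social marginal cost = private MC + MEC = 62.31 + 3.48Q.
Set SMC = demand: 62.31 + 3.48Q = 120.80 - 2.75Q → Q* = 9.3884.
The Pigouvian tax equals MEC at Q*: 16.42 + 0.23×9.3884 = 18.5793.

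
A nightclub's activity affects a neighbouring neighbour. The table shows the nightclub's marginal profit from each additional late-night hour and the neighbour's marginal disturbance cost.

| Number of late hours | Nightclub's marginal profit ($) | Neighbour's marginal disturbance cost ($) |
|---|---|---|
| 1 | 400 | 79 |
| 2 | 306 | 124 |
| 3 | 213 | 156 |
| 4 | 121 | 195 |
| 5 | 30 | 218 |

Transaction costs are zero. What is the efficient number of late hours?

Bargaining reaches the level where marginal profit last exceeds marginal disturbance cost.
That holds through level 3 (213 ≥ 156) but not at 4 (121 < 195).

3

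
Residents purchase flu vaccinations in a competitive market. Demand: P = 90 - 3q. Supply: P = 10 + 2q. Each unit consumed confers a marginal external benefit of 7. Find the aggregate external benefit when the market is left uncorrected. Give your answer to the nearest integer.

Market equilibrium (private): 10 + 2q = 90 - 3q → q_m = 16.0000.
Total external benefit = MEB × q_m = 7 × 16.0000 = 112.0000.

112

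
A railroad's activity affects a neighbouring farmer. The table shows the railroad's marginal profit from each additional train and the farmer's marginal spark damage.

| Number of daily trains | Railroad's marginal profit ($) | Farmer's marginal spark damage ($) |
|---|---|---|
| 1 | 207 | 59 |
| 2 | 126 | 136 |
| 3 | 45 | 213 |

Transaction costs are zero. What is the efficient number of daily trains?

Bargaining reaches the level where marginal profit last exceeds marginal spark damage.
That holds through level 1 (207 ≥ 59) but not at 2 (126 < 136).

1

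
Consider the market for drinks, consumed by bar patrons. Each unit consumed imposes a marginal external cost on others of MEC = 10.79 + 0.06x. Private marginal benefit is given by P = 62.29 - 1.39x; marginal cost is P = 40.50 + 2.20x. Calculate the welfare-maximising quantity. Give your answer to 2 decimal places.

Social marginal benefit = demand − MEC = 51.50 - 1.45x.
Set SMB = MC: 51.50 - 1.45x = 40.50 + 2.20x → x* = 3.0137.

x* = 3.01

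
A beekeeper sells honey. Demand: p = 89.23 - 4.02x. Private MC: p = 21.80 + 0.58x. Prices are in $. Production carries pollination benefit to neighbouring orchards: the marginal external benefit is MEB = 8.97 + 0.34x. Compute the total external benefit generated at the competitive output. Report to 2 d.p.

$168.02

Market equilibrium (private): 21.80 + 0.58x = 89.23 - 4.02x → x_m = 14.6587.
Total external benefit = ∫₀^{x_m} (8.97 + 0.34x) dx = 8.97×14.6587 + ½×0.34×14.6587² = 168.0177.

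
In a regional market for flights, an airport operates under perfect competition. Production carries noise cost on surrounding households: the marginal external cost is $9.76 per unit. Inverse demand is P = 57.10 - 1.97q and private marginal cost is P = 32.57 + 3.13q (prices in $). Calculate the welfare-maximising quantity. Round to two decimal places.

Social marginal cost = private MC + MEC = 42.33 + 3.13q.
Set SMC = demand: 42.33 + 3.13q = 57.10 - 1.97q → q* = 2.8961.

q* = 2.90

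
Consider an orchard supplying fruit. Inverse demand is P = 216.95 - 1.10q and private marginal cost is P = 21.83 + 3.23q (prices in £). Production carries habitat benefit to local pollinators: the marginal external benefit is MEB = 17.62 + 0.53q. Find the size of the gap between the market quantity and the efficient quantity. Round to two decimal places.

10.92 units

Market equilibrium (private): 21.83 + 3.23q = 216.95 - 1.10q → q_m = 45.0624.
Social marginal cost = private MC − MEB = 4.21 + 2.70q.
Set SMC = demand: 4.21 + 2.70q = 216.95 - 1.10q → q* = 55.9842.
Gap = |45.0624 − 55.9842| = 10.9218.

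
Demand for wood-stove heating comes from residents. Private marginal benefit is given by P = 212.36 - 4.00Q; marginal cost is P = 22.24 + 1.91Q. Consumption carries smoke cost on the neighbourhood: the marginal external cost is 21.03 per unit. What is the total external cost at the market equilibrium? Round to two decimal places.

676.52

Market equilibrium (private): 22.24 + 1.91Q = 212.36 - 4.00Q → Q_m = 32.1692.
Total external cost = MEC × Q_m = 21.03 × 32.1692 = 676.5183.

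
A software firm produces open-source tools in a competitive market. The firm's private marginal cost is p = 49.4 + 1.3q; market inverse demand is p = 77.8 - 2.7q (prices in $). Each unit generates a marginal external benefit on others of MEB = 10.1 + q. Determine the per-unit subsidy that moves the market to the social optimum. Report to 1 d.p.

Social marginal cost = private MC − MEB = 39.3 + 0.3q.
Set SMC = demand: 39.3 + 0.3q = 77.8 - 2.7q → q* = 12.8333.
The Pigouvian subsidy equals MEB at q*: 10.1 + 1.0×12.8333 = 22.9333.

subsidy = $22.9 per unit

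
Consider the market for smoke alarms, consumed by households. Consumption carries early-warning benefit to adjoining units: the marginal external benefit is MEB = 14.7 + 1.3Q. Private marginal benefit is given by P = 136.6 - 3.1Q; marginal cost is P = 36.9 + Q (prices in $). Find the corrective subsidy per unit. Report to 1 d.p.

Social marginal benefit = demand + MEB = 151.3 - 1.8Q.
Set SMB = MC: 151.3 - 1.8Q = 36.9 + Q → Q* = 40.8571.
The Pigouvian subsidy equals MEB at Q*: 14.7 + 1.3×40.8571 = 67.8142.

subsidy = $67.8 per unit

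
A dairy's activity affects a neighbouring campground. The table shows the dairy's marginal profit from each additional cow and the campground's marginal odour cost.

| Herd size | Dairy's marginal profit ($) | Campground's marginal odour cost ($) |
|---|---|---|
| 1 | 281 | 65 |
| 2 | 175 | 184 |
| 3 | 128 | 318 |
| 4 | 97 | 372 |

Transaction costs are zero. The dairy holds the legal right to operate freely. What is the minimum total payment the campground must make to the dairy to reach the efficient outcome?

Left alone the dairy would choose level 4 (marginal profit stays positive).
Efficient level: k* = 1 (marginal profit ≥ marginal odour cost through 1).
The campground must at least cover the dairy's forgone profit from cutting 4→1: 175 + 128 + 97 = 400.

$400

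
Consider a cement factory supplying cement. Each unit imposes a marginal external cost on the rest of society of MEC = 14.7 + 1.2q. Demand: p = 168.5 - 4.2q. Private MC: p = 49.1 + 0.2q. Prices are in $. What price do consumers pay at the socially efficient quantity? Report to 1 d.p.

P = $90.0

Social marginal cost = private MC + MEC = 63.8 + 1.4q.
Set SMC = demand: 63.8 + 1.4q = 168.5 - 4.2q → q* = 18.6964.
Consumer price on the demand curve at q*: 168.5 − 4.2×18.6964 = 89.9751.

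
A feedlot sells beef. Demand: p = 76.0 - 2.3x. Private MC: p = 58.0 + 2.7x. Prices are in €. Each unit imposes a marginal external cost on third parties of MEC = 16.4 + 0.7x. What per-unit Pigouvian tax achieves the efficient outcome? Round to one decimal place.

tax = €16.6 per unit

Social marginal cost = private MC + MEC = 74.4 + 3.4x.
Set SMC = demand: 74.4 + 3.4x = 76.0 - 2.3x → x* = 0.2807.
The Pigouvian tax equals MEC at x*: 16.4 + 0.7×0.2807 = 16.5965.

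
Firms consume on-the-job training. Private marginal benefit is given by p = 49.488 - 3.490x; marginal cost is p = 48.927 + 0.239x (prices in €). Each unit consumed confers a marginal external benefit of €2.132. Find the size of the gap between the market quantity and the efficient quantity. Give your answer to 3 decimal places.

0.572 units

Market equilibrium (private): 48.927 + 0.239x = 49.488 - 3.490x → x_m = 0.1504.
Social marginal benefit = demand + MEB = 51.620 - 3.490x.
Set SMB = MC: 51.620 - 3.490x = 48.927 + 0.239x → x* = 0.7222.
Gap = |0.1504 − 0.7222| = 0.5718.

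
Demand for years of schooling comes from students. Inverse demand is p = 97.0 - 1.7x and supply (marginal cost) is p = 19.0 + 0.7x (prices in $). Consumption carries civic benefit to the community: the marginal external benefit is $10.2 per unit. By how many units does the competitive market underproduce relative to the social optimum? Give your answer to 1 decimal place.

4.3 units

Market equilibrium (private): 19.0 + 0.7x = 97.0 - 1.7x → x_m = 32.5000.
Social marginal benefit = demand + MEB = 107.2 - 1.7x.
Set SMB = MC: 107.2 - 1.7x = 19.0 + 0.7x → x* = 36.7500.
Gap = |32.5000 − 36.7500| = 4.2500.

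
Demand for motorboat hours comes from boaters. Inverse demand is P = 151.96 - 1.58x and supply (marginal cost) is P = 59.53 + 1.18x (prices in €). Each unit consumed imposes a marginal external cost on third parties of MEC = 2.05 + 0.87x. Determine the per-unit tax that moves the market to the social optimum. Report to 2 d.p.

tax = €23.71 per unit

Social marginal benefit = demand − MEC = 149.91 - 2.45x.
Set SMB = MC: 149.91 - 2.45x = 59.53 + 1.18x → x* = 24.8981.
The Pigouvian tax equals MEC at x*: 2.05 + 0.87×24.8981 = 23.7113.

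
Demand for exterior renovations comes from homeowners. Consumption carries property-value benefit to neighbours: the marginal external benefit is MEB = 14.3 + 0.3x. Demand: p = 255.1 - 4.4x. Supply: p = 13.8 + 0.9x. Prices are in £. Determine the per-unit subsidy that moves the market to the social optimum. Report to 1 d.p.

Social marginal benefit = demand + MEB = 269.4 - 4.1x.
Set SMB = MC: 269.4 - 4.1x = 13.8 + 0.9x → x* = 51.1200.
The Pigouvian subsidy equals MEB at x*: 14.3 + 0.3×51.1200 = 29.6360.

subsidy = £29.6 per unit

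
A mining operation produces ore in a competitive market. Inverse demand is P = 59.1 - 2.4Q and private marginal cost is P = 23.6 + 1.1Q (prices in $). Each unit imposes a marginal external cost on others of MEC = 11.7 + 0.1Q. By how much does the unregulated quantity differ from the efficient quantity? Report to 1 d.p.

Market equilibrium (private): 23.6 + 1.1Q = 59.1 - 2.4Q → Q_m = 10.1429.
Social marginal cost = private MC + MEC = 35.3 + 1.2Q.
Set SMC = demand: 35.3 + 1.2Q = 59.1 - 2.4Q → Q* = 6.6111.
Gap = |10.1429 − 6.6111| = 3.5318.

3.5 units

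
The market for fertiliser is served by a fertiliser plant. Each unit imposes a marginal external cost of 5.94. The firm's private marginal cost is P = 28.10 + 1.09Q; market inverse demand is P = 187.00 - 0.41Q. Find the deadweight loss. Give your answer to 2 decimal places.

DWL = 11.76

Market equilibrium (private): 28.10 + 1.09Q = 187.00 - 0.41Q → Q_m = 105.9333.
Social marginal cost = private MC + MEC = 34.04 + 1.09Q.
Set SMC = demand: 34.04 + 1.09Q = 187.00 - 0.41Q → Q* = 101.9733.
Height of the DWL triangle at Q_m is SMC(Q_m) − demand(Q_m) = MEC(Q_m) = 5.9400.
DWL = ½ × 3.9600 × 5.9400 = 11.7612.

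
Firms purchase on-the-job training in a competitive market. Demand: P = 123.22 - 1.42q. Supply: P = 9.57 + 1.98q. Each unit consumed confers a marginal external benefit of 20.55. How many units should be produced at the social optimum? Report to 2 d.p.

q* = 39.47

Social marginal benefit = demand + MEB = 143.77 - 1.42q.
Set SMB = MC: 143.77 - 1.42q = 9.57 + 1.98q → q* = 39.4706.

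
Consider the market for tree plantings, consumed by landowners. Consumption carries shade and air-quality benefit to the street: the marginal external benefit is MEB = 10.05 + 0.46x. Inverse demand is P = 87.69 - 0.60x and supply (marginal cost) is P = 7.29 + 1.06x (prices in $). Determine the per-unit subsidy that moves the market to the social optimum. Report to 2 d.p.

Social marginal benefit = demand + MEB = 97.74 - 0.14x.
Set SMB = MC: 97.74 - 0.14x = 7.29 + 1.06x → x* = 75.3750.
The Pigouvian subsidy equals MEB at x*: 10.05 + 0.46×75.3750 = 44.7225.

subsidy = $44.72 per unit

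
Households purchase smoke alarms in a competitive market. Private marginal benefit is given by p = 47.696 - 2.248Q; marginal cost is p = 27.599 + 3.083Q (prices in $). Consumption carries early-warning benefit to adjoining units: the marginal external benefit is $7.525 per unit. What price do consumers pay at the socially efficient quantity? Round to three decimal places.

P = $36.048

Social marginal benefit = demand + MEB = 55.221 - 2.248Q.
Set SMB = MC: 55.221 - 2.248Q = 27.599 + 3.083Q → Q* = 5.1814.
Consumer price on the demand curve at Q*: 47.696 − 2.248×5.1814 = 36.0482.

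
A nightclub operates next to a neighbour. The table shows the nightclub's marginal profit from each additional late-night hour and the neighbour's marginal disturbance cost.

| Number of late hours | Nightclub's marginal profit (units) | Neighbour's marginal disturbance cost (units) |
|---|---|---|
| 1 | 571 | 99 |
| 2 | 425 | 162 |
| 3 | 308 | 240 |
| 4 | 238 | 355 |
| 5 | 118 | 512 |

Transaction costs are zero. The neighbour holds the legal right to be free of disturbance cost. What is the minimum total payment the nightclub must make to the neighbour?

Efficient level: marginal profit ≥ marginal disturbance cost through level 3, so k* = 3.
With the neighbour holding the right, the nightclub must at least compensate total damage at k*: 99 + 162 + 240 = 501.

501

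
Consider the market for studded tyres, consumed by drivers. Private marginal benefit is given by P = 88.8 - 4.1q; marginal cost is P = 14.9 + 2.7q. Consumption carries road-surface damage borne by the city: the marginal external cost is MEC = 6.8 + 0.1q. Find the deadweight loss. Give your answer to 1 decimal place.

Market equilibrium (private): 14.9 + 2.7q = 88.8 - 4.1q → q_m = 10.8676.
Social marginal benefit = demand − MEC = 82.0 - 4.2q.
Set SMB = MC: 82.0 - 4.2q = 14.9 + 2.7q → q* = 9.7246.
Between q* and q_m the wedge MC − SMB runs linearly from 0 to MEC(q_m), so the loss is a triangle.
DWL = ½ × 1.1430 × 7.8868 = 4.5073.

DWL = 4.5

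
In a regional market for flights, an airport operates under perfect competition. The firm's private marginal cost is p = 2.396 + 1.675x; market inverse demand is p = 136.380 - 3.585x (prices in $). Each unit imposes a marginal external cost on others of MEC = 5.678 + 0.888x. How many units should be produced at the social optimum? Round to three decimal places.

Social marginal cost = private MC + MEC = 8.074 + 2.563x.
Set SMC = demand: 8.074 + 2.563x = 136.380 - 3.585x → x* = 20.8696.

x* = 20.870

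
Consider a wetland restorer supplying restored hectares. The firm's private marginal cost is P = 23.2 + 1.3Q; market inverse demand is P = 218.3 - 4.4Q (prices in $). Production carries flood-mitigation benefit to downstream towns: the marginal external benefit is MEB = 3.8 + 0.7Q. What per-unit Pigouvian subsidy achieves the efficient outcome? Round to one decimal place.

subsidy = $31.6 per unit

Social marginal cost = private MC − MEB = 19.4 + 0.6Q.
Set SMC = demand: 19.4 + 0.6Q = 218.3 - 4.4Q → Q* = 39.7800.
The Pigouvian subsidy equals MEB at Q*: 3.8 + 0.7×39.7800 = 31.6460.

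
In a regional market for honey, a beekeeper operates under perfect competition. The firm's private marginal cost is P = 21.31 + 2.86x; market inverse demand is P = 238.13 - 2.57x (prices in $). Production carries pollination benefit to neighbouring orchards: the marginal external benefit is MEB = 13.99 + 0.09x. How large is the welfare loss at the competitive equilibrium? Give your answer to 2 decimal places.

Market equilibrium (private): 21.31 + 2.86x = 238.13 - 2.57x → x_m = 39.9300.
Social marginal cost = private MC − MEB = 7.32 + 2.77x.
Set SMC = demand: 7.32 + 2.77x = 238.13 - 2.57x → x* = 43.2228.
Between x* and x_m the wedge demand − SMC runs linearly from 0 to MEB(x_m), so the loss is a triangle.
DWL = ½ × 3.2928 × 17.5837 = 28.9498.

DWL = $28.95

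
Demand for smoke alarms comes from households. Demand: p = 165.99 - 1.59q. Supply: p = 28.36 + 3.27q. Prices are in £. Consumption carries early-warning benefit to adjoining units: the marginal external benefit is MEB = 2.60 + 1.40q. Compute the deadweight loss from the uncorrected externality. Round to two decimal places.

DWL = £257.91

Market equilibrium (private): 28.36 + 3.27q = 165.99 - 1.59q → q_m = 28.3189.
Social marginal benefit = demand + MEB = 168.59 - 0.19q.
Set SMB = MC: 168.59 - 0.19q = 28.36 + 3.27q → q* = 40.5289.
Between q* and q_m the wedge SMB − MC runs linearly from 0 to MEB(q_m), so the loss is a triangle.
DWL = ½ × 12.2100 × 42.2465 = 257.9149.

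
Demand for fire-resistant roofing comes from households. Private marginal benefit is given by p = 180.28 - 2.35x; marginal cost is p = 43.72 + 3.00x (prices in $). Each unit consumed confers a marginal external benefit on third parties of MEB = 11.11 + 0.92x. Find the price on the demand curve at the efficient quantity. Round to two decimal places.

Social marginal benefit = demand + MEB = 191.39 - 1.43x.
Set SMB = MC: 191.39 - 1.43x = 43.72 + 3.00x → x* = 33.3341.
Consumer price on the demand curve at x*: 180.28 − 2.35×33.3341 = 101.9449.

P = $101.94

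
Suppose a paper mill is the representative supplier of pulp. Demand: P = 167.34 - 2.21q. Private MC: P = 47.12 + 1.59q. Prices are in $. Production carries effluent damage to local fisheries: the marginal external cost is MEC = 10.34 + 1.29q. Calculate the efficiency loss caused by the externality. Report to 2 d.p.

DWL = $257.02

Market equilibrium (private): 47.12 + 1.59q = 167.34 - 2.21q → q_m = 31.6368.
Social marginal cost = private MC + MEC = 57.46 + 2.88q.
Set SMC = demand: 57.46 + 2.88q = 167.34 - 2.21q → q* = 21.5874.
The loss is the area between SMC and demand from q* to q_m; with linear curves that's a triangle of height MEC(q_m).
DWL = ½ × 10.0494 × 51.1515 = 257.0209.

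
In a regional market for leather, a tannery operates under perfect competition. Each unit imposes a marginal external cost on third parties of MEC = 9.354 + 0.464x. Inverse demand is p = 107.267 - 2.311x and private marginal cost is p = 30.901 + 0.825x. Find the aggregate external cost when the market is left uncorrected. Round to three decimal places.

Market equilibrium (private): 30.901 + 0.825x = 107.267 - 2.311x → x_m = 24.3514.
Total external cost = ∫₀^{x_m} (9.354 + 0.464x) dx = 9.354×24.3514 + ½×0.464×24.3514² = 365.3568.

365.357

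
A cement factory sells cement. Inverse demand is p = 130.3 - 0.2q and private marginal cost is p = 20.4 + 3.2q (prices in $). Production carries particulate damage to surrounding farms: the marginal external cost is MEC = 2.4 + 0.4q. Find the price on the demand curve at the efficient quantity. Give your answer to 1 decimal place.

Social marginal cost = private MC + MEC = 22.8 + 3.6q.
Set SMC = demand: 22.8 + 3.6q = 130.3 - 0.2q → q* = 28.2895.
Consumer price on the demand curve at q*: 130.3 − 0.2×28.2895 = 124.6421.

P = $124.6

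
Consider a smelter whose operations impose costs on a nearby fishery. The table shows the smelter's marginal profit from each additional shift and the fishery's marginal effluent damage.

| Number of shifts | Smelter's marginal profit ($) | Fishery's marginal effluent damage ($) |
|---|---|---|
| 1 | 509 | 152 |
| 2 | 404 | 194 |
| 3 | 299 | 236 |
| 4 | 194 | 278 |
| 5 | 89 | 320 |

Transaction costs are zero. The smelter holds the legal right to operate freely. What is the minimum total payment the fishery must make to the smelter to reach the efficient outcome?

Left alone the smelter would choose level 5 (marginal profit stays positive).
Efficient level: k* = 3 (marginal profit ≥ marginal effluent damage through 3).
The fishery must at least cover the smelter's forgone profit from cutting 5→3: 194 + 89 = 283.

$283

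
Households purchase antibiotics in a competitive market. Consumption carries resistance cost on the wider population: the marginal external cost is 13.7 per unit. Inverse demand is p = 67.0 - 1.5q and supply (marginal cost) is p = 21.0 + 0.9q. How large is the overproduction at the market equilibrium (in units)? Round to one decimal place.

5.7 units

Market equilibrium (private): 21.0 + 0.9q = 67.0 - 1.5q → q_m = 19.1667.
Social marginal benefit = demand − MEC = 53.3 - 1.5q.
Set SMB = MC: 53.3 - 1.5q = 21.0 + 0.9q → q* = 13.4583.
Gap = |19.1667 − 13.4583| = 5.7084.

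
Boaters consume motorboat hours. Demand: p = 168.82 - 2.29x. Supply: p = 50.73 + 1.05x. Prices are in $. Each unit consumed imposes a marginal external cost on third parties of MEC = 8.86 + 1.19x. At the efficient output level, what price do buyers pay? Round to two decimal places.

Social marginal benefit = demand − MEC = 159.96 - 3.48x.
Set SMB = MC: 159.96 - 3.48x = 50.73 + 1.05x → x* = 24.1126.
Consumer price on the demand curve at x*: 168.82 − 2.29×24.1126 = 113.6021.

P = $113.60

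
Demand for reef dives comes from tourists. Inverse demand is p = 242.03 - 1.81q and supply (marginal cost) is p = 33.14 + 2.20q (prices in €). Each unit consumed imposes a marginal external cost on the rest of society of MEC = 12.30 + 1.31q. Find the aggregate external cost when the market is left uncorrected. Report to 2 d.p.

€2418.15

Market equilibrium (private): 33.14 + 2.20q = 242.03 - 1.81q → q_m = 52.0923.
Total external cost = ∫₀^{q_m} (12.30 + 1.31q) dq = 12.30×52.0923 + ½×1.31×52.0923² = 2418.1483.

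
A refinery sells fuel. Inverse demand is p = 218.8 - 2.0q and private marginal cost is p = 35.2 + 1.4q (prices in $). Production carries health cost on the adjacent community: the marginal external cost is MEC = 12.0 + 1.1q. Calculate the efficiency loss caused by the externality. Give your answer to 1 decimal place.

DWL = $566.4

Market equilibrium (private): 35.2 + 1.4q = 218.8 - 2.0q → q_m = 54.0000.
Social marginal cost = private MC + MEC = 47.2 + 2.5q.
Set SMC = demand: 47.2 + 2.5q = 218.8 - 2.0q → q* = 38.1333.
Between q* and q_m the wedge SMC − demand runs linearly from 0 to MEC(q_m), so the loss is a triangle.
DWL = ½ × 15.8667 × 71.4000 = 566.4412.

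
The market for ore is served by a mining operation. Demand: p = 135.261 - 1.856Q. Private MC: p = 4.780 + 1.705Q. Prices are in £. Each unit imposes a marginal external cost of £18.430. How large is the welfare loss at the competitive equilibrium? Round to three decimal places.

Market equilibrium (private): 4.780 + 1.705Q = 135.261 - 1.856Q → Q_m = 36.6417.
Social marginal cost = private MC + MEC = 23.210 + 1.705Q.
Set SMC = demand: 23.210 + 1.705Q = 135.261 - 1.856Q → Q* = 31.4662.
Between Q* and Q_m the wedge SMC − demand runs linearly from 0 to MEC(Q_m), so the loss is a triangle.
DWL = ½ × 5.1755 × 18.4300 = 47.6922.

DWL = £47.692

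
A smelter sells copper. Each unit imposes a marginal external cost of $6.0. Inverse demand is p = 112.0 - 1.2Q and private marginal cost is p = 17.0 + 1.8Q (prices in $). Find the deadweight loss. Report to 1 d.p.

DWL = $6.0

Market equilibrium (private): 17.0 + 1.8Q = 112.0 - 1.2Q → Q_m = 31.6667.
Social marginal cost = private MC + MEC = 23.0 + 1.8Q.
Set SMC = demand: 23.0 + 1.8Q = 112.0 - 1.2Q → Q* = 29.6667.
Height of the DWL triangle at Q_m is SMC(Q_m) − demand(Q_m) = MEC(Q_m) = 6.0000.
DWL = ½ × 2.0000 × 6.0000 = 6.0000.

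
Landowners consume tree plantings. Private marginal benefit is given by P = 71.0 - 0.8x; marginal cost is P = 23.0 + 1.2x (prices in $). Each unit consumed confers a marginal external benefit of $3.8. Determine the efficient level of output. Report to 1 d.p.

x* = 25.9

Social marginal benefit = demand + MEB = 74.8 - 0.8x.
Set SMB = MC: 74.8 - 0.8x = 23.0 + 1.2x → x* = 25.9000.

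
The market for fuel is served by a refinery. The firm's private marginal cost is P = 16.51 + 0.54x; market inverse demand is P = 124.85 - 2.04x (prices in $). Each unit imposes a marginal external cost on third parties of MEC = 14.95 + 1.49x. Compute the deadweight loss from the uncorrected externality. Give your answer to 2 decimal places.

DWL = $738.22

Market equilibrium (private): 16.51 + 0.54x = 124.85 - 2.04x → x_m = 41.9922.
Social marginal cost = private MC + MEC = 31.46 + 2.03x.
Set SMC = demand: 31.46 + 2.03x = 124.85 - 2.04x → x* = 22.9459.
Between x* and x_m the wedge SMC − demand runs linearly from 0 to MEC(x_m), so the loss is a triangle.
DWL = ½ × 19.0463 × 77.5184 = 738.2194.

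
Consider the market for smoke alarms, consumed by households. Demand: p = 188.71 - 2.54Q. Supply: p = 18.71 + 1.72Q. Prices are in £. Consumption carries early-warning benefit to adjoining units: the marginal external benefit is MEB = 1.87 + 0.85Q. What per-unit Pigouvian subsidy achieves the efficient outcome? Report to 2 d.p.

subsidy = £44.71 per unit

Social marginal benefit = demand + MEB = 190.58 - 1.69Q.
Set SMB = MC: 190.58 - 1.69Q = 18.71 + 1.72Q → Q* = 50.4018.
The Pigouvian subsidy equals MEB at Q*: 1.87 + 0.85×50.4018 = 44.7115.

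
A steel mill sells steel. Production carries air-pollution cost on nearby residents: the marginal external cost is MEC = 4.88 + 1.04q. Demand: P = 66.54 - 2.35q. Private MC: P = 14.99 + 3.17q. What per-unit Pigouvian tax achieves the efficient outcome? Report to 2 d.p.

tax = 12.28 per unit

Social marginal cost = private MC + MEC = 19.87 + 4.21q.
Set SMC = demand: 19.87 + 4.21q = 66.54 - 2.35q → q* = 7.1143.
The Pigouvian tax equals MEC at q*: 4.88 + 1.04×7.1143 = 12.2789.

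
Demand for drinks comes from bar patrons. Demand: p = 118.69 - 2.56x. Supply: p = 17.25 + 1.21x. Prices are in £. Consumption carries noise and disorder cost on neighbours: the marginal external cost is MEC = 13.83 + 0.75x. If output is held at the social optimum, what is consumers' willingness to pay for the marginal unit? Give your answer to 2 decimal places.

Social marginal benefit = demand − MEC = 104.86 - 3.31x.
Set SMB = MC: 104.86 - 3.31x = 17.25 + 1.21x → x* = 19.3827.
Consumer price on the demand curve at x*: 118.69 − 2.56×19.3827 = 69.0703.

P = £69.07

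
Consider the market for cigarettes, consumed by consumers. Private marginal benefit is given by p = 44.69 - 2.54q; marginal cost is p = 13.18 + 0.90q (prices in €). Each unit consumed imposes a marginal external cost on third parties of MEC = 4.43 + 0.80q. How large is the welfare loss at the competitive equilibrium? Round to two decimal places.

DWL = €16.30

Market equilibrium (private): 13.18 + 0.90q = 44.69 - 2.54q → q_m = 9.1599.
Social marginal benefit = demand − MEC = 40.26 - 3.34q.
Set SMB = MC: 40.26 - 3.34q = 13.18 + 0.90q → q* = 6.3868.
Height of the DWL triangle at q_m is MC(q_m) − SMB(q_m) = MEC(q_m) = 11.7579.
DWL = ½ × 2.7731 × 11.7579 = 16.3029.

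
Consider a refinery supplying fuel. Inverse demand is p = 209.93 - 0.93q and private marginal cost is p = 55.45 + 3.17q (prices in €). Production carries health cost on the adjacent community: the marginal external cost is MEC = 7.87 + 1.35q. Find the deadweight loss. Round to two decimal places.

Market equilibrium (private): 55.45 + 3.17q = 209.93 - 0.93q → q_m = 37.6780.
Social marginal cost = private MC + MEC = 63.32 + 4.52q.
Set SMC = demand: 63.32 + 4.52q = 209.93 - 0.93q → q* = 26.9009.
The loss is the area between SMC and demand from q* to q_m; with linear curves that's a triangle of height MEC(q_m).
DWL = ½ × 10.7771 × 58.7354 = 316.4986.

DWL = €316.50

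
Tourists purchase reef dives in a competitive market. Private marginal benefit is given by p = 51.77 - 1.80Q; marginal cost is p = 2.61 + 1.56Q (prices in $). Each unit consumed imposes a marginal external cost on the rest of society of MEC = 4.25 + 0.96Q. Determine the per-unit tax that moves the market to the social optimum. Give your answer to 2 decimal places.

tax = $14.23 per unit

Social marginal benefit = demand − MEC = 47.52 - 2.76Q.
Set SMB = MC: 47.52 - 2.76Q = 2.61 + 1.56Q → Q* = 10.3958.
The Pigouvian tax equals MEC at Q*: 4.25 + 0.96×10.3958 = 14.2300.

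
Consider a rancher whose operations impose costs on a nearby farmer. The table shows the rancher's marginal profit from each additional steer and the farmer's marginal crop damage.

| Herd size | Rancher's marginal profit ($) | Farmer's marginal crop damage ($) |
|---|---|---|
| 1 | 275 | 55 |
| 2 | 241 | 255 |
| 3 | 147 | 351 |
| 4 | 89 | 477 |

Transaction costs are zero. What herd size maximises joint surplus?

1

Bargaining reaches the level where marginal profit last exceeds marginal crop damage.
That holds through level 1 (275 ≥ 55) but not at 2 (241 < 255).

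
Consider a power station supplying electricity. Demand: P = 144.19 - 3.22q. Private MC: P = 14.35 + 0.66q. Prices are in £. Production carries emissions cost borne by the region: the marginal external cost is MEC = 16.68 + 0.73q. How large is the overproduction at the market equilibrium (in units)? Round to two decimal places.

8.92 units

Market equilibrium (private): 14.35 + 0.66q = 144.19 - 3.22q → q_m = 33.4639.
Social marginal cost = private MC + MEC = 31.03 + 1.39q.
Set SMC = demand: 31.03 + 1.39q = 144.19 - 3.22q → q* = 24.5466.
Gap = |33.4639 − 24.5466| = 8.9173.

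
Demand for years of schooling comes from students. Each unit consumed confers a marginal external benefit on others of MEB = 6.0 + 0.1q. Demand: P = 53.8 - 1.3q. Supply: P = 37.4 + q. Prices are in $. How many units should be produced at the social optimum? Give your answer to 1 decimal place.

q* = 10.2

Social marginal benefit = demand + MEB = 59.8 - 1.2q.
Set SMB = MC: 59.8 - 1.2q = 37.4 + q → q* = 10.1818.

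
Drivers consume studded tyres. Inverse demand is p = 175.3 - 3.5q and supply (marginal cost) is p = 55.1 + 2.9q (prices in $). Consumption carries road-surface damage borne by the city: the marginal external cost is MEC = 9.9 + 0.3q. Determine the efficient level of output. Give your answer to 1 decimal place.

Social marginal benefit = demand − MEC = 165.4 - 3.8q.
Set SMB = MC: 165.4 - 3.8q = 55.1 + 2.9q → q* = 16.4627.

q* = 16.5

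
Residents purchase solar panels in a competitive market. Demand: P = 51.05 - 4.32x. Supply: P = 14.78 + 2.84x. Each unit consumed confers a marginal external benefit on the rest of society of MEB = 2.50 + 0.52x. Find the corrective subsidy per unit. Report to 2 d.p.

subsidy = 5.54 per unit

Social marginal benefit = demand + MEB = 53.55 - 3.80x.
Set SMB = MC: 53.55 - 3.80x = 14.78 + 2.84x → x* = 5.8389.
The Pigouvian subsidy equals MEB at x*: 2.50 + 0.52×5.8389 = 5.5362.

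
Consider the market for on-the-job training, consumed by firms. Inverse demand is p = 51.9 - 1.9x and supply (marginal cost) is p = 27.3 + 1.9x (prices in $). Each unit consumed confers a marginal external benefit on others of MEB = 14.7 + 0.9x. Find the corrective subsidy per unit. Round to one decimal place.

subsidy = $26.9 per unit

Social marginal benefit = demand + MEB = 66.6 - x.
Set SMB = MC: 66.6 - x = 27.3 + 1.9x → x* = 13.5517.
The Pigouvian subsidy equals MEB at x*: 14.7 + 0.9×13.5517 = 26.8965.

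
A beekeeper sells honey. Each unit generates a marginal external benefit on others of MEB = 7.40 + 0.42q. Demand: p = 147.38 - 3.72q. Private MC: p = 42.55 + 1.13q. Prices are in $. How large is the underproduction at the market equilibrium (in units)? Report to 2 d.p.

3.72 units

Market equilibrium (private): 42.55 + 1.13q = 147.38 - 3.72q → q_m = 21.6144.
Social marginal cost = private MC − MEB = 35.15 + 0.71q.
Set SMC = demand: 35.15 + 0.71q = 147.38 - 3.72q → q* = 25.3341.
Gap = |21.6144 − 25.3341| = 3.7197.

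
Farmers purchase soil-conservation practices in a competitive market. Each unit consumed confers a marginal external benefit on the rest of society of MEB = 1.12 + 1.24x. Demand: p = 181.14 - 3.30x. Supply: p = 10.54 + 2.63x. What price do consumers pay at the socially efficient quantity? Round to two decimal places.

P = 60.31

Social marginal benefit = demand + MEB = 182.26 - 2.06x.
Set SMB = MC: 182.26 - 2.06x = 10.54 + 2.63x → x* = 36.6141.
Consumer price on the demand curve at x*: 181.14 − 3.30×36.6141 = 60.3135.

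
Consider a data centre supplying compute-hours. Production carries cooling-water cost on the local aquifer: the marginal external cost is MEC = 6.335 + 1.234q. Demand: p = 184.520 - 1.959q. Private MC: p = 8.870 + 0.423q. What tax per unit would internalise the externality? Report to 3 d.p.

tax = 64.116 per unit

Social marginal cost = private MC + MEC = 15.205 + 1.657q.
Set SMC = demand: 15.205 + 1.657q = 184.520 - 1.959q → q* = 46.8238.
The Pigouvian tax equals MEC at q*: 6.335 + 1.234×46.8238 = 64.1156.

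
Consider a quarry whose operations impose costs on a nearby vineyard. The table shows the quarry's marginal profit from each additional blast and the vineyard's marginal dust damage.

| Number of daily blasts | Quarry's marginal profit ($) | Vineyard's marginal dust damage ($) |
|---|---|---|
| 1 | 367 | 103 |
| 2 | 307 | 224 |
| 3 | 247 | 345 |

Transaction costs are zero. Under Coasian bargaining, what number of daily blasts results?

2

Bargaining reaches the level where marginal profit last exceeds marginal dust damage.
That holds through level 2 (307 ≥ 224) but not at 3 (247 < 345).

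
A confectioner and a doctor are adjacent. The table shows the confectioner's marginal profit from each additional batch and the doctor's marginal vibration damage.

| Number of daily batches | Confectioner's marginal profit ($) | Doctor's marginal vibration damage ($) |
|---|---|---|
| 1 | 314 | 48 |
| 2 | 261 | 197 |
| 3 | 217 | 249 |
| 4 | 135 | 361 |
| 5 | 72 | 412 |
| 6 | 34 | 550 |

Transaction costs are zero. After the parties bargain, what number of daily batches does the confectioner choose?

Bargaining reaches the level where marginal profit last exceeds marginal vibration damage.
That holds through level 2 (261 ≥ 197) but not at 3 (217 < 249).

2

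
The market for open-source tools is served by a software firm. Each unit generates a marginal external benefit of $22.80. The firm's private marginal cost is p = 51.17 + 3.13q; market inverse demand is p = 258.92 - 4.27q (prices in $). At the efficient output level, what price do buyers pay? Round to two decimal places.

P = $125.89

Social marginal cost = private MC − MEB = 28.37 + 3.13q.
Set SMC = demand: 28.37 + 3.13q = 258.92 - 4.27q → q* = 31.1554.
Consumer price on the demand curve at q*: 258.92 − 4.27×31.1554 = 125.8864.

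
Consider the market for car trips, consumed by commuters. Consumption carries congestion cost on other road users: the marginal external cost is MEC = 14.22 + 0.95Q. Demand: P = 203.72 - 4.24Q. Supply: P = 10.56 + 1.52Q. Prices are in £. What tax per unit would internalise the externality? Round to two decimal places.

tax = £39.55 per unit

Social marginal benefit = demand − MEC = 189.50 - 5.19Q.
Set SMB = MC: 189.50 - 5.19Q = 10.56 + 1.52Q → Q* = 26.6677.
The Pigouvian tax equals MEC at Q*: 14.22 + 0.95×26.6677 = 39.5543.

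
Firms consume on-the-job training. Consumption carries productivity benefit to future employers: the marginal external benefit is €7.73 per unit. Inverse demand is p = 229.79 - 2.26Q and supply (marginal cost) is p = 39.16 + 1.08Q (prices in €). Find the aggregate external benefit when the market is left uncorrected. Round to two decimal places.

€441.19

Market equilibrium (private): 39.16 + 1.08Q = 229.79 - 2.26Q → Q_m = 57.0749.
Total external benefit = MEB × Q_m = 7.73 × 57.0749 = 441.1890.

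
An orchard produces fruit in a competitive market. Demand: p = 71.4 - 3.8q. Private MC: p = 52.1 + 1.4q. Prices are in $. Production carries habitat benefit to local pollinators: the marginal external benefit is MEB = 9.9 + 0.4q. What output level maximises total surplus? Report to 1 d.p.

Social marginal cost = private MC − MEB = 42.2 + q.
Set SMC = demand: 42.2 + q = 71.4 - 3.8q → q* = 6.0833.

q* = 6.1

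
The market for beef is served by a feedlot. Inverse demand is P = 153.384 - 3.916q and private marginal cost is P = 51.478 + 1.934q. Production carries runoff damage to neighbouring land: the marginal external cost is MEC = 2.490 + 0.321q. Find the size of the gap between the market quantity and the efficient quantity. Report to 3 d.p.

1.310 units

Market equilibrium (private): 51.478 + 1.934q = 153.384 - 3.916q → q_m = 17.4198.
Social marginal cost = private MC + MEC = 53.968 + 2.255q.
Set SMC = demand: 53.968 + 2.255q = 153.384 - 3.916q → q* = 16.1102.
Gap = |17.4198 − 16.1102| = 1.3096.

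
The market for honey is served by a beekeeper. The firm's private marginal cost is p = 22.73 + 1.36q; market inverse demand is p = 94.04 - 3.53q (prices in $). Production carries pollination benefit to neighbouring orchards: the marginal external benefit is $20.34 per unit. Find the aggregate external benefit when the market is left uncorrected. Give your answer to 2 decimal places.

Market equilibrium (private): 22.73 + 1.36q = 94.04 - 3.53q → q_m = 14.5828.
Total external benefit = MEB × q_m = 20.34 × 14.5828 = 296.6142.

$296.61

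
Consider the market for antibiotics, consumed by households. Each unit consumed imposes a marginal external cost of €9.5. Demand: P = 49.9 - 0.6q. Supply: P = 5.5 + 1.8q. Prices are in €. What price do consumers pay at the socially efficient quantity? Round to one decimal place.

P = €41.2

Social marginal benefit = demand − MEC = 40.4 - 0.6q.
Set SMB = MC: 40.4 - 0.6q = 5.5 + 1.8q → q* = 14.5417.
Consumer price on the demand curve at q*: 49.9 − 0.6×14.5417 = 41.1750.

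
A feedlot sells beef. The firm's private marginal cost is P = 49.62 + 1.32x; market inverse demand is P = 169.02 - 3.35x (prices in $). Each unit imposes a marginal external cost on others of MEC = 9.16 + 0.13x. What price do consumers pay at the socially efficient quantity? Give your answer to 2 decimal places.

P = $92.08

Social marginal cost = private MC + MEC = 58.78 + 1.45x.
Set SMC = demand: 58.78 + 1.45x = 169.02 - 3.35x → x* = 22.9667.
Consumer price on the demand curve at x*: 169.02 − 3.35×22.9667 = 92.0816.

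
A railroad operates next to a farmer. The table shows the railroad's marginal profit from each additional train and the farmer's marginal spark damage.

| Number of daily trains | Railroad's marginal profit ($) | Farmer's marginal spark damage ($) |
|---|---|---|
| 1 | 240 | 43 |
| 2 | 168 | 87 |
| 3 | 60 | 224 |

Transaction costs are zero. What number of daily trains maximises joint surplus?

2

Bargaining reaches the level where marginal profit last exceeds marginal spark damage.
That holds through level 2 (168 ≥ 87) but not at 3 (60 < 224).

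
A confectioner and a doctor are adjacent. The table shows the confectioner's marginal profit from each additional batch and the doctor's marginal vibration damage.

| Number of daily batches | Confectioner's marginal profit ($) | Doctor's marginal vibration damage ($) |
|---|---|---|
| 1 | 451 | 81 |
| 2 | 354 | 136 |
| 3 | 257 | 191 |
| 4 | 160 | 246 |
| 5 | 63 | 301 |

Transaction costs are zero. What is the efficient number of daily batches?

Bargaining reaches the level where marginal profit last exceeds marginal vibration damage.
That holds through level 3 (257 ≥ 191) but not at 4 (160 < 246).

3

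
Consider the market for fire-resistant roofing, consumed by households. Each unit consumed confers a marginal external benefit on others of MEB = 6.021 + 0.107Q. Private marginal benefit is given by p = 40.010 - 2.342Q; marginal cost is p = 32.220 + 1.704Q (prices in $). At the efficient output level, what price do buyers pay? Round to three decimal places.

P = $31.798

Social marginal benefit = demand + MEB = 46.031 - 2.235Q.
Set SMB = MC: 46.031 - 2.235Q = 32.220 + 1.704Q → Q* = 3.5062.
Consumer price on the demand curve at Q*: 40.010 − 2.342×3.5062 = 31.7985.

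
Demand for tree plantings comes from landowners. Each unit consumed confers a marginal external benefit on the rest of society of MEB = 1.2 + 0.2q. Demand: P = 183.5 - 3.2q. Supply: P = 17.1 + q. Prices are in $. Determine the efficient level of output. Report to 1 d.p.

Social marginal benefit = demand + MEB = 184.7 - 3.0q.
Set SMB = MC: 184.7 - 3.0q = 17.1 + q → q* = 41.9000.

q* = 41.9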